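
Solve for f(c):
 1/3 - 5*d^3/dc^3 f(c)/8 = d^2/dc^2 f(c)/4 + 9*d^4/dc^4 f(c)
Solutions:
 f(c) = C1 + C2*c + 2*c^2/3 + (C3*sin(sqrt(551)*c/144) + C4*cos(sqrt(551)*c/144))*exp(-5*c/144)


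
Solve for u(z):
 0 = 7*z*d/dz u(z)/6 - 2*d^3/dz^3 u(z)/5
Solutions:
 u(z) = C1 + Integral(C2*airyai(630^(1/3)*z/6) + C3*airybi(630^(1/3)*z/6), z)


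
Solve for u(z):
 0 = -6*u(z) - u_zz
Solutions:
 u(z) = C1*sin(sqrt(6)*z) + C2*cos(sqrt(6)*z)


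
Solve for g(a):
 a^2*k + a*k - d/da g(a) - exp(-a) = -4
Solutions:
 g(a) = C1 + a^3*k/3 + a^2*k/2 + 4*a + exp(-a)


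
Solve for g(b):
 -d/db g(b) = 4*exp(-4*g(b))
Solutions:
 g(b) = log(-I*(C1 - 16*b)^(1/4))
 g(b) = log(I*(C1 - 16*b)^(1/4))
 g(b) = log(-(C1 - 16*b)^(1/4))
 g(b) = log(C1 - 16*b)/4


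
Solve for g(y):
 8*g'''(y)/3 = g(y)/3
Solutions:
 g(y) = C3*exp(y/2) + (C1*sin(sqrt(3)*y/4) + C2*cos(sqrt(3)*y/4))*exp(-y/4)


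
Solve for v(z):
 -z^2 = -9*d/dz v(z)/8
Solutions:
 v(z) = C1 + 8*z^3/27


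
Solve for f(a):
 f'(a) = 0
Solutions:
 f(a) = C1


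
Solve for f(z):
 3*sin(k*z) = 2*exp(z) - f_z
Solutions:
 f(z) = C1 + 2*exp(z) + 3*cos(k*z)/k


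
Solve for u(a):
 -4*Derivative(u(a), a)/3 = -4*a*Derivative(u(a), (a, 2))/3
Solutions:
 u(a) = C1 + C2*a^2


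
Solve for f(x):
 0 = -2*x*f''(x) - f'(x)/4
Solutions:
 f(x) = C1 + C2*x^(7/8)


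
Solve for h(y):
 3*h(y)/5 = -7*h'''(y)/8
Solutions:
 h(y) = C3*exp(-2*3^(1/3)*35^(2/3)*y/35) + (C1*sin(3^(5/6)*35^(2/3)*y/35) + C2*cos(3^(5/6)*35^(2/3)*y/35))*exp(3^(1/3)*35^(2/3)*y/35)


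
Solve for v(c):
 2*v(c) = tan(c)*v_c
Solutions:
 v(c) = C1*sin(c)^2


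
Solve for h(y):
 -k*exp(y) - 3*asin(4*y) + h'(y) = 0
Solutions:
 h(y) = C1 + k*exp(y) + 3*y*asin(4*y) + 3*sqrt(1 - 16*y^2)/4


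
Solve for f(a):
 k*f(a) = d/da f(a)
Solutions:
 f(a) = C1*exp(a*k)


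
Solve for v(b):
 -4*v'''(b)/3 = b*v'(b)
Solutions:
 v(b) = C1 + Integral(C2*airyai(-6^(1/3)*b/2) + C3*airybi(-6^(1/3)*b/2), b)


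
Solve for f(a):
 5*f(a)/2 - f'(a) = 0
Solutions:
 f(a) = C1*exp(5*a/2)


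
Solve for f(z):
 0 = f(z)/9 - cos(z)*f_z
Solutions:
 f(z) = C1*(sin(z) + 1)^(1/18)/(sin(z) - 1)^(1/18)


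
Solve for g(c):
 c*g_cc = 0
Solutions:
 g(c) = C1 + C2*c


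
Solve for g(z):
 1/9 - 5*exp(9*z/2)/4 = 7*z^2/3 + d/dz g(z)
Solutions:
 g(z) = C1 - 7*z^3/9 + z/9 - 5*exp(9*z/2)/18


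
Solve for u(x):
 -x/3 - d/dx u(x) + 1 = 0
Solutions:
 u(x) = C1 - x^2/6 + x


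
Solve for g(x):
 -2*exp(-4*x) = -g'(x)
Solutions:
 g(x) = C1 - exp(-4*x)/2


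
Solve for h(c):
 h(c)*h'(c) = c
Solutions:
 h(c) = -sqrt(C1 + c^2)
 h(c) = sqrt(C1 + c^2)


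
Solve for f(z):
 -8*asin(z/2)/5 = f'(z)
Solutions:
 f(z) = C1 - 8*z*asin(z/2)/5 - 8*sqrt(4 - z^2)/5


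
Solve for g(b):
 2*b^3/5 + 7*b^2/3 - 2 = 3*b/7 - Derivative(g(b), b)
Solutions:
 g(b) = C1 - b^4/10 - 7*b^3/9 + 3*b^2/14 + 2*b


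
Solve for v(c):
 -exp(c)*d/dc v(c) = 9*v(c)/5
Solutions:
 v(c) = C1*exp(9*exp(-c)/5)


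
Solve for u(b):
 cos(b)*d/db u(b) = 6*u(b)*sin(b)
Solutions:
 u(b) = C1/cos(b)^6


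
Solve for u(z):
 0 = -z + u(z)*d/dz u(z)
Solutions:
 u(z) = -sqrt(C1 + z^2)
 u(z) = sqrt(C1 + z^2)


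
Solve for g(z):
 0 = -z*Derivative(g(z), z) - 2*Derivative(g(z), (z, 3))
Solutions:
 g(z) = C1 + Integral(C2*airyai(-2^(2/3)*z/2) + C3*airybi(-2^(2/3)*z/2), z)


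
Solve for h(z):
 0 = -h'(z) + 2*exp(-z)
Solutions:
 h(z) = C1 - 2*exp(-z)


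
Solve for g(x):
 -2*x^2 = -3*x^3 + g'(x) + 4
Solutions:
 g(x) = C1 + 3*x^4/4 - 2*x^3/3 - 4*x


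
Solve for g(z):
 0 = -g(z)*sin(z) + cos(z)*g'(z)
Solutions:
 g(z) = C1/cos(z)


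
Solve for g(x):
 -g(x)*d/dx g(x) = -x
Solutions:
 g(x) = -sqrt(C1 + x^2)
 g(x) = sqrt(C1 + x^2)


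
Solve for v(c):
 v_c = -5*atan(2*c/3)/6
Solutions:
 v(c) = C1 - 5*c*atan(2*c/3)/6 + 5*log(4*c^2 + 9)/8


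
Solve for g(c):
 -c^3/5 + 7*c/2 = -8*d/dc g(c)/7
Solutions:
 g(c) = C1 + 7*c^4/160 - 49*c^2/32


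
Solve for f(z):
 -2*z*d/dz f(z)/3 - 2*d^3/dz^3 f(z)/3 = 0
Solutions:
 f(z) = C1 + Integral(C2*airyai(-z) + C3*airybi(-z), z)


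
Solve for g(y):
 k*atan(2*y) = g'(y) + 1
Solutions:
 g(y) = C1 + k*(y*atan(2*y) - log(4*y^2 + 1)/4) - y


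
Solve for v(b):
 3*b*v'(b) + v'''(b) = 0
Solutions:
 v(b) = C1 + Integral(C2*airyai(-3^(1/3)*b) + C3*airybi(-3^(1/3)*b), b)


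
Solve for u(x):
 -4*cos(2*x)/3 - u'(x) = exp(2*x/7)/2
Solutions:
 u(x) = C1 - 7*exp(2*x/7)/4 - 2*sin(2*x)/3


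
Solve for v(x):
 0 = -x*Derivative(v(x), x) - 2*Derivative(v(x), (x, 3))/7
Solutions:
 v(x) = C1 + Integral(C2*airyai(-2^(2/3)*7^(1/3)*x/2) + C3*airybi(-2^(2/3)*7^(1/3)*x/2), x)


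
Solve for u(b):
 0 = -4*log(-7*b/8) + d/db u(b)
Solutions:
 u(b) = C1 + 4*b*log(-b) + 4*b*(-3*log(2) - 1 + log(7))


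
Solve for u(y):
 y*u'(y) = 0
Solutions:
 u(y) = C1


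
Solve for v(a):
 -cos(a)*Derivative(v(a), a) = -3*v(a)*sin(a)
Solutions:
 v(a) = C1/cos(a)^3


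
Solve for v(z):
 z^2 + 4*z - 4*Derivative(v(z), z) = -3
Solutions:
 v(z) = C1 + z^3/12 + z^2/2 + 3*z/4


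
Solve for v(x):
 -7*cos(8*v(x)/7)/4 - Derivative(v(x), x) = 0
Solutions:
 7*x/4 - 7*log(sin(8*v(x)/7) - 1)/16 + 7*log(sin(8*v(x)/7) + 1)/16 = C1


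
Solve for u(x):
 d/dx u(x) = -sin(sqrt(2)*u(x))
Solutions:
 u(x) = sqrt(2)*(pi - acos((-exp(2*sqrt(2)*C1) - exp(2*sqrt(2)*x))/(exp(2*sqrt(2)*C1) - exp(2*sqrt(2)*x)))/2)
 u(x) = sqrt(2)*acos((-exp(2*sqrt(2)*C1) - exp(2*sqrt(2)*x))/(exp(2*sqrt(2)*C1) - exp(2*sqrt(2)*x)))/2


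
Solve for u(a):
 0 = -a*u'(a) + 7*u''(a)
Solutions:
 u(a) = C1 + C2*erfi(sqrt(14)*a/14)


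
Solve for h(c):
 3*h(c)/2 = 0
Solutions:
 h(c) = 0


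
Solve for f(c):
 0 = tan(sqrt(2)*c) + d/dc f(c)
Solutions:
 f(c) = C1 + sqrt(2)*log(cos(sqrt(2)*c))/2


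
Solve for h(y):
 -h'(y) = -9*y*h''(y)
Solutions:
 h(y) = C1 + C2*y^(10/9)


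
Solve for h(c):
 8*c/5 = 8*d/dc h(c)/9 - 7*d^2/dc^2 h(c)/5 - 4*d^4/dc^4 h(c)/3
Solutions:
 h(c) = C1 + C2*exp(-c*(-21*75^(1/3)/(200 + sqrt(55435))^(1/3) + 45^(1/3)*(200 + sqrt(55435))^(1/3))/60)*sin(3^(1/6)*5^(1/3)*c*(7*3^(2/3)*5^(1/3)/(200 + sqrt(55435))^(1/3) + (200 + sqrt(55435))^(1/3))/20) + C3*exp(-c*(-21*75^(1/3)/(200 + sqrt(55435))^(1/3) + 45^(1/3)*(200 + sqrt(55435))^(1/3))/60)*cos(3^(1/6)*5^(1/3)*c*(7*3^(2/3)*5^(1/3)/(200 + sqrt(55435))^(1/3) + (200 + sqrt(55435))^(1/3))/20) + C4*exp(c*(-21*75^(1/3)/(200 + sqrt(55435))^(1/3) + 45^(1/3)*(200 + sqrt(55435))^(1/3))/30) + 9*c^2/10 + 567*c/200


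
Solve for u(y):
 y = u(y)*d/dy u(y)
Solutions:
 u(y) = -sqrt(C1 + y^2)
 u(y) = sqrt(C1 + y^2)


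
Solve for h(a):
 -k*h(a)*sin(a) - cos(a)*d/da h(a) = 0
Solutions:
 h(a) = C1*exp(k*log(cos(a)))


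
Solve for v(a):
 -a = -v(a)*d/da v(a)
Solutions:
 v(a) = -sqrt(C1 + a^2)
 v(a) = sqrt(C1 + a^2)


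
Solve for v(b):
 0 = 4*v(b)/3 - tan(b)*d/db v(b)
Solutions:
 v(b) = C1*sin(b)^(4/3)


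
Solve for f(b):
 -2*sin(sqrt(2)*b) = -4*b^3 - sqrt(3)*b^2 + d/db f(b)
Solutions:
 f(b) = C1 + b^4 + sqrt(3)*b^3/3 + sqrt(2)*cos(sqrt(2)*b)


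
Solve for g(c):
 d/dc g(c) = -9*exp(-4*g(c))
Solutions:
 g(c) = log(-I*(C1 - 36*c)^(1/4))
 g(c) = log(I*(C1 - 36*c)^(1/4))
 g(c) = log(-(C1 - 36*c)^(1/4))
 g(c) = log(C1 - 36*c)/4


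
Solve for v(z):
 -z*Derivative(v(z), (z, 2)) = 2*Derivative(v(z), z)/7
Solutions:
 v(z) = C1 + C2*z^(5/7)


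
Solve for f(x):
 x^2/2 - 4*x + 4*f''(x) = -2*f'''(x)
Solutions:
 f(x) = C1 + C2*x + C3*exp(-2*x) - x^4/96 + 3*x^3/16 - 9*x^2/32


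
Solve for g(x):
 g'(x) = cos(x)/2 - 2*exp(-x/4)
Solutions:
 g(x) = C1 + sin(x)/2 + 8*exp(-x/4)


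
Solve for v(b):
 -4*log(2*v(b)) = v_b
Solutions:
 Integral(1/(log(_y) + log(2)), (_y, v(b)))/4 = C1 - b


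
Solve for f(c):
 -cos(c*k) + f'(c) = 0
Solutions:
 f(c) = C1 + sin(c*k)/k


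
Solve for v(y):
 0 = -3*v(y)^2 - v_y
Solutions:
 v(y) = 1/(C1 + 3*y)


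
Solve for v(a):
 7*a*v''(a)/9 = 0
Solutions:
 v(a) = C1 + C2*a


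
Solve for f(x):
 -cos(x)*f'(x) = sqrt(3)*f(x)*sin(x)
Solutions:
 f(x) = C1*cos(x)^(sqrt(3))


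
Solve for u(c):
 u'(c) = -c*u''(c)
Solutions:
 u(c) = C1 + C2*log(c)


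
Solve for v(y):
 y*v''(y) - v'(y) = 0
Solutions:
 v(y) = C1 + C2*y^2


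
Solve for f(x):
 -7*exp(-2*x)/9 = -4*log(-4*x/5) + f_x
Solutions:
 f(x) = C1 + 4*x*log(-x) + 4*x*(-log(5) - 1 + 2*log(2)) + 7*exp(-2*x)/18


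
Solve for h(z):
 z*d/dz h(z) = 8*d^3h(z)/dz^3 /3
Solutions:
 h(z) = C1 + Integral(C2*airyai(3^(1/3)*z/2) + C3*airybi(3^(1/3)*z/2), z)


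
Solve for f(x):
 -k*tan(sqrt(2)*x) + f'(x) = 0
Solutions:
 f(x) = C1 - sqrt(2)*k*log(cos(sqrt(2)*x))/2


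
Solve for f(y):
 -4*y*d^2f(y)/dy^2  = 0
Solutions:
 f(y) = C1 + C2*y


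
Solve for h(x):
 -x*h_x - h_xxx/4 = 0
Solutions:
 h(x) = C1 + Integral(C2*airyai(-2^(2/3)*x) + C3*airybi(-2^(2/3)*x), x)


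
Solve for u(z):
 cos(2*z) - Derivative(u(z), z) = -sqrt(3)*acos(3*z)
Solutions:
 u(z) = C1 + sqrt(3)*(z*acos(3*z) - sqrt(1 - 9*z^2)/3) + sin(2*z)/2


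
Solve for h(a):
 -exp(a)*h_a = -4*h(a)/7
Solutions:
 h(a) = C1*exp(-4*exp(-a)/7)


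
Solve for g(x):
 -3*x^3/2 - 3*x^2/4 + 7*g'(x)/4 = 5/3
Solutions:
 g(x) = C1 + 3*x^4/14 + x^3/7 + 20*x/21


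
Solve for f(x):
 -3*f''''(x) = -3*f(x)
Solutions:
 f(x) = C1*exp(-x) + C2*exp(x) + C3*sin(x) + C4*cos(x)


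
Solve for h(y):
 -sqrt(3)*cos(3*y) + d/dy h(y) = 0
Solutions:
 h(y) = C1 + sqrt(3)*sin(3*y)/3


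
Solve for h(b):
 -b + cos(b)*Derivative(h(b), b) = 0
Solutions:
 h(b) = C1 + Integral(b/cos(b), b)


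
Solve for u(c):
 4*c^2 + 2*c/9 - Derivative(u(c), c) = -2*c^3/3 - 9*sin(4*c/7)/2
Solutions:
 u(c) = C1 + c^4/6 + 4*c^3/3 + c^2/9 - 63*cos(4*c/7)/8


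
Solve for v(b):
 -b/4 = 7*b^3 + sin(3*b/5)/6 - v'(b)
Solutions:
 v(b) = C1 + 7*b^4/4 + b^2/8 - 5*cos(3*b/5)/18


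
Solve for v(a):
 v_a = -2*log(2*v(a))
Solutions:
 Integral(1/(log(_y) + log(2)), (_y, v(a)))/2 = C1 - a


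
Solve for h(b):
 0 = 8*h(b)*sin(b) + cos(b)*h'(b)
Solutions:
 h(b) = C1*cos(b)^8


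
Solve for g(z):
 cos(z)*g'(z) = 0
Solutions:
 g(z) = C1


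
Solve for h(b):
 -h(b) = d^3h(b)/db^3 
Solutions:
 h(b) = C3*exp(-b) + (C1*sin(sqrt(3)*b/2) + C2*cos(sqrt(3)*b/2))*exp(b/2)


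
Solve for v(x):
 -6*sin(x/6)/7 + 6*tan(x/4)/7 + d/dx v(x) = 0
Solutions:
 v(x) = C1 + 24*log(cos(x/4))/7 - 36*cos(x/6)/7


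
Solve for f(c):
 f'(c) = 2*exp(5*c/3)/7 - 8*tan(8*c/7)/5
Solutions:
 f(c) = C1 + 6*exp(5*c/3)/35 + 7*log(cos(8*c/7))/5


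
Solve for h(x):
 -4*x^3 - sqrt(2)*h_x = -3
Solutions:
 h(x) = C1 - sqrt(2)*x^4/2 + 3*sqrt(2)*x/2


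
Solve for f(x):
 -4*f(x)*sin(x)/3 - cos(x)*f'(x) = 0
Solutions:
 f(x) = C1*cos(x)^(4/3)


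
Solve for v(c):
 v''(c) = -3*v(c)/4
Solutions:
 v(c) = C1*sin(sqrt(3)*c/2) + C2*cos(sqrt(3)*c/2)


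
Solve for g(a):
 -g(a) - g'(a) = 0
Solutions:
 g(a) = C1*exp(-a)


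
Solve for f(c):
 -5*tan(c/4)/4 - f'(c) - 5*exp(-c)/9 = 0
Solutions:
 f(c) = C1 - 5*log(tan(c/4)^2 + 1)/2 + 5*exp(-c)/9


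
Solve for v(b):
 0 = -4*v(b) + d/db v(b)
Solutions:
 v(b) = C1*exp(4*b)


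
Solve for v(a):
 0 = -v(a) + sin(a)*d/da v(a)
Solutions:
 v(a) = C1*sqrt(cos(a) - 1)/sqrt(cos(a) + 1)


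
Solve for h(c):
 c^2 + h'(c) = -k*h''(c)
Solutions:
 h(c) = C1 + C2*exp(-c/k) - c^3/3 + c^2*k - 2*c*k^2


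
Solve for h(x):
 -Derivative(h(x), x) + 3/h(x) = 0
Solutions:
 h(x) = -sqrt(C1 + 6*x)
 h(x) = sqrt(C1 + 6*x)


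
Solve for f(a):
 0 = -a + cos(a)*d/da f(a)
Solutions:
 f(a) = C1 + Integral(a/cos(a), a)


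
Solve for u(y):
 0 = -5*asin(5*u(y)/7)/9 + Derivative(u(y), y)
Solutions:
 Integral(1/asin(5*_y/7), (_y, u(y))) = C1 + 5*y/9


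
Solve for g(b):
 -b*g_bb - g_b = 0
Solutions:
 g(b) = C1 + C2*log(b)


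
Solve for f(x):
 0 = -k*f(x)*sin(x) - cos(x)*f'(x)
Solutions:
 f(x) = C1*exp(k*log(cos(x)))


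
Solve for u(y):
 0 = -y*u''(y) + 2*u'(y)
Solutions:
 u(y) = C1 + C2*y^3


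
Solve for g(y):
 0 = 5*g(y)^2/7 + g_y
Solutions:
 g(y) = 7/(C1 + 5*y)


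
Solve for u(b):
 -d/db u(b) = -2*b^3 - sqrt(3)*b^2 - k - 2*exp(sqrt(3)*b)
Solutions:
 u(b) = C1 + b^4/2 + sqrt(3)*b^3/3 + b*k + 2*sqrt(3)*exp(sqrt(3)*b)/3


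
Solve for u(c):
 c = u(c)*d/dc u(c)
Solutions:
 u(c) = -sqrt(C1 + c^2)
 u(c) = sqrt(C1 + c^2)


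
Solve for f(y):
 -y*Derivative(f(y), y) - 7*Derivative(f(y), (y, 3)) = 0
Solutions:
 f(y) = C1 + Integral(C2*airyai(-7^(2/3)*y/7) + C3*airybi(-7^(2/3)*y/7), y)


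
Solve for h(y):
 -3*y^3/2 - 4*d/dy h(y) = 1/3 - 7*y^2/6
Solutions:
 h(y) = C1 - 3*y^4/32 + 7*y^3/72 - y/12


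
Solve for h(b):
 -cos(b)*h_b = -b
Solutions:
 h(b) = C1 + Integral(b/cos(b), b)


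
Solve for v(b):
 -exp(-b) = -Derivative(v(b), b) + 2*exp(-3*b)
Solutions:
 v(b) = C1 - exp(-b) - 2*exp(-3*b)/3


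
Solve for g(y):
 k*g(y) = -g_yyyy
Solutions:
 g(y) = C1*exp(-y*(-k)^(1/4)) + C2*exp(y*(-k)^(1/4)) + C3*exp(-I*y*(-k)^(1/4)) + C4*exp(I*y*(-k)^(1/4))


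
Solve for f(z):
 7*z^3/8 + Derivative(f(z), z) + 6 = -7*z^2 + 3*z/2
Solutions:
 f(z) = C1 - 7*z^4/32 - 7*z^3/3 + 3*z^2/4 - 6*z


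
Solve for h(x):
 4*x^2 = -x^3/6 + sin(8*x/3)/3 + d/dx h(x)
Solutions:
 h(x) = C1 + x^4/24 + 4*x^3/3 + cos(8*x/3)/8


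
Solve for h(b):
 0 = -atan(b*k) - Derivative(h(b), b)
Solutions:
 h(b) = C1 - Piecewise((b*atan(b*k) - log(b^2*k^2 + 1)/(2*k), Ne(k, 0)), (0, True))


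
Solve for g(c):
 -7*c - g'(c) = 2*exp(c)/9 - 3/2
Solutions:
 g(c) = C1 - 7*c^2/2 + 3*c/2 - 2*exp(c)/9


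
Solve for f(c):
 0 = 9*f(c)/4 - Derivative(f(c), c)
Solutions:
 f(c) = C1*exp(9*c/4)


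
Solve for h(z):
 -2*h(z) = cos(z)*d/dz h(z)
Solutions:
 h(z) = C1*(sin(z) - 1)/(sin(z) + 1)


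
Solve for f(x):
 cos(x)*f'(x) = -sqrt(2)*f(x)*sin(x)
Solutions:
 f(x) = C1*cos(x)^(sqrt(2))


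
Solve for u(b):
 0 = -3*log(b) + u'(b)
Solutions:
 u(b) = C1 + 3*b*log(b) - 3*b


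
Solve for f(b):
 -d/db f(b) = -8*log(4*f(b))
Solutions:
 -Integral(1/(log(_y) + 2*log(2)), (_y, f(b)))/8 = C1 - b


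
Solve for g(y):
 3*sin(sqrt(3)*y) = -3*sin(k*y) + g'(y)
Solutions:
 g(y) = C1 - sqrt(3)*cos(sqrt(3)*y) - 3*cos(k*y)/k


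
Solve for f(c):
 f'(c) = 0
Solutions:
 f(c) = C1


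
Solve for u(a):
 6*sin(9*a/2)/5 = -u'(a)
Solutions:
 u(a) = C1 + 4*cos(9*a/2)/15


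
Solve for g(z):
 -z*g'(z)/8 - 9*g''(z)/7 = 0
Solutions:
 g(z) = C1 + C2*erf(sqrt(7)*z/12)


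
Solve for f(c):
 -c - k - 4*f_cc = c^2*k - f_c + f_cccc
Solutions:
 f(c) = C1 + C2*exp(-c*(-8*18^(1/3)/(9 + sqrt(849))^(1/3) + 12^(1/3)*(9 + sqrt(849))^(1/3))/12)*sin(2^(1/3)*3^(1/6)*c*(2/(9 + sqrt(849))^(1/3) + 2^(1/3)*3^(2/3)*(9 + sqrt(849))^(1/3)/12)) + C3*exp(-c*(-8*18^(1/3)/(9 + sqrt(849))^(1/3) + 12^(1/3)*(9 + sqrt(849))^(1/3))/12)*cos(2^(1/3)*3^(1/6)*c*(2/(9 + sqrt(849))^(1/3) + 2^(1/3)*3^(2/3)*(9 + sqrt(849))^(1/3)/12)) + C4*exp(c*(-8*18^(1/3)/(9 + sqrt(849))^(1/3) + 12^(1/3)*(9 + sqrt(849))^(1/3))/6) + c^3*k/3 + 4*c^2*k + c^2/2 + 33*c*k + 4*c


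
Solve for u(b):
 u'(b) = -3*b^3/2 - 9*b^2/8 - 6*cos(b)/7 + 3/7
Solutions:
 u(b) = C1 - 3*b^4/8 - 3*b^3/8 + 3*b/7 - 6*sin(b)/7


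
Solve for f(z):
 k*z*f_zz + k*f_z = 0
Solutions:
 f(z) = C1 + C2*log(z)


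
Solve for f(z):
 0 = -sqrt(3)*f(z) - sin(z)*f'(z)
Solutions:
 f(z) = C1*(cos(z) + 1)^(sqrt(3)/2)/(cos(z) - 1)^(sqrt(3)/2)


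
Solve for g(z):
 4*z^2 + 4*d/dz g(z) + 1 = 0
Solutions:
 g(z) = C1 - z^3/3 - z/4


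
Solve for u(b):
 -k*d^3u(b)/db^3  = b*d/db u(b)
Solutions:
 u(b) = C1 + Integral(C2*airyai(b*(-1/k)^(1/3)) + C3*airybi(b*(-1/k)^(1/3)), b)


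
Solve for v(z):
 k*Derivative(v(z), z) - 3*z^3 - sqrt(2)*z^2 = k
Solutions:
 v(z) = C1 + z + 3*z^4/(4*k) + sqrt(2)*z^3/(3*k)


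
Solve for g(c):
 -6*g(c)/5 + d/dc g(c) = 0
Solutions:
 g(c) = C1*exp(6*c/5)


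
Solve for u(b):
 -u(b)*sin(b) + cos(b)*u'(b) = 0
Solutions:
 u(b) = C1/cos(b)


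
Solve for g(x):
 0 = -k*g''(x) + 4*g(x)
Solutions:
 g(x) = C1*exp(-2*x*sqrt(1/k)) + C2*exp(2*x*sqrt(1/k))


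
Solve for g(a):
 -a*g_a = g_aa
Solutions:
 g(a) = C1 + C2*erf(sqrt(2)*a/2)


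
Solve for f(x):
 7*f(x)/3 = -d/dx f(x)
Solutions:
 f(x) = C1*exp(-7*x/3)


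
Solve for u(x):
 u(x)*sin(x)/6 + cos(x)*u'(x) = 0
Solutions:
 u(x) = C1*cos(x)^(1/6)


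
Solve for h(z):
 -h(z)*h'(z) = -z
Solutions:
 h(z) = -sqrt(C1 + z^2)
 h(z) = sqrt(C1 + z^2)


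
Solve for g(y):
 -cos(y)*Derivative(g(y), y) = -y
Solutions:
 g(y) = C1 + Integral(y/cos(y), y)


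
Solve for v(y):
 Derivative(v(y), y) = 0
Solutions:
 v(y) = C1


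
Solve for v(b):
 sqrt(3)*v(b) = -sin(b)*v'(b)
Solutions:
 v(b) = C1*(cos(b) + 1)^(sqrt(3)/2)/(cos(b) - 1)^(sqrt(3)/2)


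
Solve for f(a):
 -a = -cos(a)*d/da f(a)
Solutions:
 f(a) = C1 + Integral(a/cos(a), a)


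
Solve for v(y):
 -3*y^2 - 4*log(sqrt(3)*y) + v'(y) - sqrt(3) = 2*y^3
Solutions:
 v(y) = C1 + y^4/2 + y^3 + 4*y*log(y) - 4*y + sqrt(3)*y + y*log(9)


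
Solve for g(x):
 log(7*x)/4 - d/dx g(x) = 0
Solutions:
 g(x) = C1 + x*log(x)/4 - x/4 + x*log(7)/4


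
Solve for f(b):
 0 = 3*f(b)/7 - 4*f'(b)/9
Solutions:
 f(b) = C1*exp(27*b/28)


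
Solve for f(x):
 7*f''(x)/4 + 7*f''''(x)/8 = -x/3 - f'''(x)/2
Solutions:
 f(x) = C1 + C2*x - 2*x^3/63 + 4*x^2/147 + (C3*sin(sqrt(94)*x/7) + C4*cos(sqrt(94)*x/7))*exp(-2*x/7)


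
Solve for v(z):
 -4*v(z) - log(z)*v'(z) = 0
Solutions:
 v(z) = C1*exp(-4*li(z))


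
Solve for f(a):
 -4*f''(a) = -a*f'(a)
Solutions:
 f(a) = C1 + C2*erfi(sqrt(2)*a/4)


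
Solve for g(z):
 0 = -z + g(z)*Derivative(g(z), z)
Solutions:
 g(z) = -sqrt(C1 + z^2)
 g(z) = sqrt(C1 + z^2)


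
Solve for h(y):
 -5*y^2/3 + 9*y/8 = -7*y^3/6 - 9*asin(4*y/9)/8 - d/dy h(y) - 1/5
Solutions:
 h(y) = C1 - 7*y^4/24 + 5*y^3/9 - 9*y^2/16 - 9*y*asin(4*y/9)/8 - y/5 - 9*sqrt(81 - 16*y^2)/32


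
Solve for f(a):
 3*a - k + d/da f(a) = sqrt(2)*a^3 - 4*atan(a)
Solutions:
 f(a) = C1 + sqrt(2)*a^4/4 - 3*a^2/2 + a*k - 4*a*atan(a) + 2*log(a^2 + 1)


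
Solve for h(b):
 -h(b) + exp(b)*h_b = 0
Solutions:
 h(b) = C1*exp(-exp(-b))


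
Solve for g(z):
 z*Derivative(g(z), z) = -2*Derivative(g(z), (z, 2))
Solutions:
 g(z) = C1 + C2*erf(z/2)


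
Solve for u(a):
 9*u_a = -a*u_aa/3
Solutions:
 u(a) = C1 + C2/a^26


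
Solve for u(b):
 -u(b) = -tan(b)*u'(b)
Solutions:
 u(b) = C1*sin(b)


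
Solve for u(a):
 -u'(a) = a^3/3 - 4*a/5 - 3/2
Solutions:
 u(a) = C1 - a^4/12 + 2*a^2/5 + 3*a/2


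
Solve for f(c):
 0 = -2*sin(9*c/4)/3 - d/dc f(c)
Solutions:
 f(c) = C1 + 8*cos(9*c/4)/27


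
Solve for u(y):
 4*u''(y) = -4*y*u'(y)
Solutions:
 u(y) = C1 + C2*erf(sqrt(2)*y/2)


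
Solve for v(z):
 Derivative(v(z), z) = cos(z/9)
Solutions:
 v(z) = C1 + 9*sin(z/9)


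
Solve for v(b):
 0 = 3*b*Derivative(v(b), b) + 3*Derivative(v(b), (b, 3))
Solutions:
 v(b) = C1 + Integral(C2*airyai(-b) + C3*airybi(-b), b)


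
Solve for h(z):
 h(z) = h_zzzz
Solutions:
 h(z) = C1*exp(-z) + C2*exp(z) + C3*sin(z) + C4*cos(z)


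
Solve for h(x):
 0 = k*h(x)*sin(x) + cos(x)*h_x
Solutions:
 h(x) = C1*exp(k*log(cos(x)))


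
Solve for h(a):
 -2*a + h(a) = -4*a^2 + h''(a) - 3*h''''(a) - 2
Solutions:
 h(a) = -4*a^2 + 2*a + (C1*sin(3^(3/4)*a*sin(atan(sqrt(11))/2)/3) + C2*cos(3^(3/4)*a*sin(atan(sqrt(11))/2)/3))*exp(-3^(3/4)*a*cos(atan(sqrt(11))/2)/3) + (C3*sin(3^(3/4)*a*sin(atan(sqrt(11))/2)/3) + C4*cos(3^(3/4)*a*sin(atan(sqrt(11))/2)/3))*exp(3^(3/4)*a*cos(atan(sqrt(11))/2)/3) - 10


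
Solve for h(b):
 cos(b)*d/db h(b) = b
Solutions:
 h(b) = C1 + Integral(b/cos(b), b)


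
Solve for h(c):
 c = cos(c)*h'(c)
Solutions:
 h(c) = C1 + Integral(c/cos(c), c)


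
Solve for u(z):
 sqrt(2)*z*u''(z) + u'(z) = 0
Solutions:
 u(z) = C1 + C2*z^(1 - sqrt(2)/2)


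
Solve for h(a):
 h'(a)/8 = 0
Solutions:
 h(a) = C1


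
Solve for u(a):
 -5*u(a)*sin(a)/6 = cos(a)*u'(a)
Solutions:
 u(a) = C1*cos(a)^(5/6)


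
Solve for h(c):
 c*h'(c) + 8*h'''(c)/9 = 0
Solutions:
 h(c) = C1 + Integral(C2*airyai(-3^(2/3)*c/2) + C3*airybi(-3^(2/3)*c/2), c)


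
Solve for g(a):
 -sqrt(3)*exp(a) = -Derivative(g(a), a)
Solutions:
 g(a) = C1 + sqrt(3)*exp(a)


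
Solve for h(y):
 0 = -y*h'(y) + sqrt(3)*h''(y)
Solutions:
 h(y) = C1 + C2*erfi(sqrt(2)*3^(3/4)*y/6)


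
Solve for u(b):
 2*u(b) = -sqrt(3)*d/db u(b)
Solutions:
 u(b) = C1*exp(-2*sqrt(3)*b/3)


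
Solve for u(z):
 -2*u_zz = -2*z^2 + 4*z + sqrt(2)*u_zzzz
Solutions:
 u(z) = C1 + C2*z + C3*sin(2^(1/4)*z) + C4*cos(2^(1/4)*z) + z^4/12 - z^3/3 - sqrt(2)*z^2/2


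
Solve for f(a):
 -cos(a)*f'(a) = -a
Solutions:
 f(a) = C1 + Integral(a/cos(a), a)


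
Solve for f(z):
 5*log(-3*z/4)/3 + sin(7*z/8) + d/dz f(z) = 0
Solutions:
 f(z) = C1 - 5*z*log(-z)/3 - 2*z*log(3) + z*log(6)/3 + 5*z/3 + 3*z*log(2) + 8*cos(7*z/8)/7


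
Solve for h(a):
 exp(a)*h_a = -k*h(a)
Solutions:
 h(a) = C1*exp(k*exp(-a))


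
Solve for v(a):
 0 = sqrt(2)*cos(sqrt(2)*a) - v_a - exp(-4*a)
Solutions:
 v(a) = C1 + sin(sqrt(2)*a) + exp(-4*a)/4


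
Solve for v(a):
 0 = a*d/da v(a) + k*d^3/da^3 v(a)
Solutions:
 v(a) = C1 + Integral(C2*airyai(a*(-1/k)^(1/3)) + C3*airybi(a*(-1/k)^(1/3)), a)


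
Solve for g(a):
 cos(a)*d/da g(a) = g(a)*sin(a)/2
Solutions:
 g(a) = C1/sqrt(cos(a))


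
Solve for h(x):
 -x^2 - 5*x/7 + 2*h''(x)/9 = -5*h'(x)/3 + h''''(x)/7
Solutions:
 h(x) = C1 + C2*exp(-x*(4*18^(1/3)*7^(2/3)/(sqrt(163353) + 405)^(1/3) + 84^(1/3)*(sqrt(163353) + 405)^(1/3))/36)*sin(3^(1/6)*x*(-28^(1/3)*3^(2/3)*(sqrt(163353) + 405)^(1/3) + 12*2^(1/3)*7^(2/3)/(sqrt(163353) + 405)^(1/3))/36) + C3*exp(-x*(4*18^(1/3)*7^(2/3)/(sqrt(163353) + 405)^(1/3) + 84^(1/3)*(sqrt(163353) + 405)^(1/3))/36)*cos(3^(1/6)*x*(-28^(1/3)*3^(2/3)*(sqrt(163353) + 405)^(1/3) + 12*2^(1/3)*7^(2/3)/(sqrt(163353) + 405)^(1/3))/36) + C4*exp(x*(4*18^(1/3)*7^(2/3)/(sqrt(163353) + 405)^(1/3) + 84^(1/3)*(sqrt(163353) + 405)^(1/3))/18) + x^3/5 + 47*x^2/350 - 94*x/2625


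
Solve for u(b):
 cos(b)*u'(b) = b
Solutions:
 u(b) = C1 + Integral(b/cos(b), b)


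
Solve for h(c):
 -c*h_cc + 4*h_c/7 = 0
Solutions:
 h(c) = C1 + C2*c^(11/7)


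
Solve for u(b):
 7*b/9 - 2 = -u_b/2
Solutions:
 u(b) = C1 - 7*b^2/9 + 4*b


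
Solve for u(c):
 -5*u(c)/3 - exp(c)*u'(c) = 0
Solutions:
 u(c) = C1*exp(5*exp(-c)/3)


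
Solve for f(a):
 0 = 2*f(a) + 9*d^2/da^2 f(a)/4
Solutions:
 f(a) = C1*sin(2*sqrt(2)*a/3) + C2*cos(2*sqrt(2)*a/3)


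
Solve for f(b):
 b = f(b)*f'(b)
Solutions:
 f(b) = -sqrt(C1 + b^2)
 f(b) = sqrt(C1 + b^2)


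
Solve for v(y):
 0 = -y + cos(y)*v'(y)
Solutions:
 v(y) = C1 + Integral(y/cos(y), y)


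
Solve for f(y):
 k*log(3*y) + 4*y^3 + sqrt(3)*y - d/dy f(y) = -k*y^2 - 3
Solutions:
 f(y) = C1 + k*y^3/3 + k*y*log(y) - k*y + k*y*log(3) + y^4 + sqrt(3)*y^2/2 + 3*y


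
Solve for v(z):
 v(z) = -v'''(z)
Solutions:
 v(z) = C3*exp(-z) + (C1*sin(sqrt(3)*z/2) + C2*cos(sqrt(3)*z/2))*exp(z/2)


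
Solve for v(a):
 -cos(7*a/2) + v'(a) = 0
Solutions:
 v(a) = C1 + 2*sin(7*a/2)/7


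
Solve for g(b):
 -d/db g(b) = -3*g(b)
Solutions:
 g(b) = C1*exp(3*b)


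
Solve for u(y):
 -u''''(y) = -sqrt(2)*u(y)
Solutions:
 u(y) = C1*exp(-2^(1/8)*y) + C2*exp(2^(1/8)*y) + C3*sin(2^(1/8)*y) + C4*cos(2^(1/8)*y)


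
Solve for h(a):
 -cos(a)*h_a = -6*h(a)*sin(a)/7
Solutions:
 h(a) = C1/cos(a)^(6/7)


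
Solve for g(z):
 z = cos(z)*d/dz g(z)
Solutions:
 g(z) = C1 + Integral(z/cos(z), z)


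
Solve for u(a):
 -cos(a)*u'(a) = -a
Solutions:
 u(a) = C1 + Integral(a/cos(a), a)


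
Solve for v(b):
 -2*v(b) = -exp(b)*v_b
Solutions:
 v(b) = C1*exp(-2*exp(-b))


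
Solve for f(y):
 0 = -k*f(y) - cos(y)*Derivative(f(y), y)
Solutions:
 f(y) = C1*exp(k*(log(sin(y) - 1) - log(sin(y) + 1))/2)


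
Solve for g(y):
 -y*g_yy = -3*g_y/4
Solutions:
 g(y) = C1 + C2*y^(7/4)


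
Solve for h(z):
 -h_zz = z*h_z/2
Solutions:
 h(z) = C1 + C2*erf(z/2)


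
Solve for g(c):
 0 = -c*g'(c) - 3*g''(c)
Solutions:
 g(c) = C1 + C2*erf(sqrt(6)*c/6)


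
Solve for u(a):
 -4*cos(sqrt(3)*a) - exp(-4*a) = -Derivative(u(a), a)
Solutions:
 u(a) = C1 + 4*sqrt(3)*sin(sqrt(3)*a)/3 - exp(-4*a)/4


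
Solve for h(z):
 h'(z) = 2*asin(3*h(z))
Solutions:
 Integral(1/asin(3*_y), (_y, h(z))) = C1 + 2*z


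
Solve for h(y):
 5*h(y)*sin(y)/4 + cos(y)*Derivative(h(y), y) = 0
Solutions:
 h(y) = C1*cos(y)^(5/4)


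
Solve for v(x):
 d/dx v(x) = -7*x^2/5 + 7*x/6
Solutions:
 v(x) = C1 - 7*x^3/15 + 7*x^2/12


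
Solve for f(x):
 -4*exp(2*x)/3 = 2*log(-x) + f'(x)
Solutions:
 f(x) = C1 - 2*x*log(-x) + 2*x - 2*exp(2*x)/3


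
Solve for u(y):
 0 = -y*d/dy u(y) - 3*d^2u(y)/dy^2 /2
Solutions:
 u(y) = C1 + C2*erf(sqrt(3)*y/3)


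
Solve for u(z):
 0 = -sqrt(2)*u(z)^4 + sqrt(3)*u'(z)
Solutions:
 u(z) = (-1/(C1 + sqrt(6)*z))^(1/3)
 u(z) = (-1/(C1 + sqrt(6)*z))^(1/3)*(-1 - sqrt(3)*I)/2
 u(z) = (-1/(C1 + sqrt(6)*z))^(1/3)*(-1 + sqrt(3)*I)/2


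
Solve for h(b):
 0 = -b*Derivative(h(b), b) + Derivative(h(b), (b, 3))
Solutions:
 h(b) = C1 + Integral(C2*airyai(b) + C3*airybi(b), b)


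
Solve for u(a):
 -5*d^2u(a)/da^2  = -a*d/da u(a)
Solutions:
 u(a) = C1 + C2*erfi(sqrt(10)*a/10)


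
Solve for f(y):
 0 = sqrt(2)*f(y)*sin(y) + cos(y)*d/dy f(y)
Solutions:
 f(y) = C1*cos(y)^(sqrt(2))


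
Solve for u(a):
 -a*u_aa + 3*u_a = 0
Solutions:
 u(a) = C1 + C2*a^4


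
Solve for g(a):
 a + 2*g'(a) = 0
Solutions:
 g(a) = C1 - a^2/4


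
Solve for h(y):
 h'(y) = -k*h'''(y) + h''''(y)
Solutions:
 h(y) = C1 + C2*exp(y*(-k^2/(-k^3 + sqrt(-4*k^6 + (2*k^3 + 27)^2)/2 - 27/2)^(1/3) + k - (-k^3 + sqrt(-4*k^6 + (2*k^3 + 27)^2)/2 - 27/2)^(1/3))/3) + C3*exp(y*(-4*k^2/((-1 + sqrt(3)*I)*(-k^3 + sqrt(-4*k^6 + (2*k^3 + 27)^2)/2 - 27/2)^(1/3)) + 2*k + (-k^3 + sqrt(-4*k^6 + (2*k^3 + 27)^2)/2 - 27/2)^(1/3) - sqrt(3)*I*(-k^3 + sqrt(-4*k^6 + (2*k^3 + 27)^2)/2 - 27/2)^(1/3))/6) + C4*exp(y*(4*k^2/((1 + sqrt(3)*I)*(-k^3 + sqrt(-4*k^6 + (2*k^3 + 27)^2)/2 - 27/2)^(1/3)) + 2*k + (-k^3 + sqrt(-4*k^6 + (2*k^3 + 27)^2)/2 - 27/2)^(1/3) + sqrt(3)*I*(-k^3 + sqrt(-4*k^6 + (2*k^3 + 27)^2)/2 - 27/2)^(1/3))/6)


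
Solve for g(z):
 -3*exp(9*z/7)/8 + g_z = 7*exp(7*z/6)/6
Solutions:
 g(z) = C1 + 7*exp(9*z/7)/24 + exp(7*z/6)


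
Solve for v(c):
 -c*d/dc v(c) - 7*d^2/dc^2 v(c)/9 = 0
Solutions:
 v(c) = C1 + C2*erf(3*sqrt(14)*c/14)


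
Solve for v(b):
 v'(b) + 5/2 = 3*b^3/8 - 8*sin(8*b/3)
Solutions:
 v(b) = C1 + 3*b^4/32 - 5*b/2 + 3*cos(8*b/3)


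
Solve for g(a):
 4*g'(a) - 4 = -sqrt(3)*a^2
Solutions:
 g(a) = C1 - sqrt(3)*a^3/12 + a


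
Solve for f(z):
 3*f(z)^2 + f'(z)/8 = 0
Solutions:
 f(z) = 1/(C1 + 24*z)


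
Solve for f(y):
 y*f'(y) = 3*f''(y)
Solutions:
 f(y) = C1 + C2*erfi(sqrt(6)*y/6)


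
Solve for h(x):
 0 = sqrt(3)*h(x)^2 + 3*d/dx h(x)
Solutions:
 h(x) = 3/(C1 + sqrt(3)*x)


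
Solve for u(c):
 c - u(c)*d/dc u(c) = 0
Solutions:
 u(c) = -sqrt(C1 + c^2)
 u(c) = sqrt(C1 + c^2)


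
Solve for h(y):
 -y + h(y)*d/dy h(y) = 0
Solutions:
 h(y) = -sqrt(C1 + y^2)
 h(y) = sqrt(C1 + y^2)


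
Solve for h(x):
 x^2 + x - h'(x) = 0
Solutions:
 h(x) = C1 + x^3/3 + x^2/2


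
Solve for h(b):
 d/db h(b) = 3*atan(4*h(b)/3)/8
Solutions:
 Integral(1/atan(4*_y/3), (_y, h(b))) = C1 + 3*b/8


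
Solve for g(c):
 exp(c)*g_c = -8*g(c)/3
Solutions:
 g(c) = C1*exp(8*exp(-c)/3)


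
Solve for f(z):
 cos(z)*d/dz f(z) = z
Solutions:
 f(z) = C1 + Integral(z/cos(z), z)


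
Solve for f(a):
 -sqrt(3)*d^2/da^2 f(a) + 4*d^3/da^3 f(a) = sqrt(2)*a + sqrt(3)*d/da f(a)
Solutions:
 f(a) = C1 + C2*exp(a*(sqrt(3) + sqrt(3 + 16*sqrt(3)))/8) + C3*exp(a*(-sqrt(3 + 16*sqrt(3)) + sqrt(3))/8) - sqrt(6)*a^2/6 + sqrt(6)*a/3


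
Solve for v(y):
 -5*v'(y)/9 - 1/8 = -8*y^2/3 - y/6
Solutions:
 v(y) = C1 + 8*y^3/5 + 3*y^2/20 - 9*y/40


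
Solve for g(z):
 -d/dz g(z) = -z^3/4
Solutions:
 g(z) = C1 + z^4/16


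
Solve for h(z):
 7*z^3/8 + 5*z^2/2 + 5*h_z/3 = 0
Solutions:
 h(z) = C1 - 21*z^4/160 - z^3/2


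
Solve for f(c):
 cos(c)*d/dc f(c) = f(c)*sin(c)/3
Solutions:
 f(c) = C1/cos(c)^(1/3)


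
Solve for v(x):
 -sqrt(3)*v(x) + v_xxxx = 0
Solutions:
 v(x) = C1*exp(-3^(1/8)*x) + C2*exp(3^(1/8)*x) + C3*sin(3^(1/8)*x) + C4*cos(3^(1/8)*x)


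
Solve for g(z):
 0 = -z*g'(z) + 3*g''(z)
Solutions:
 g(z) = C1 + C2*erfi(sqrt(6)*z/6)


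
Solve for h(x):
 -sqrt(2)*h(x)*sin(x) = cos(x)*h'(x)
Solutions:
 h(x) = C1*cos(x)^(sqrt(2))


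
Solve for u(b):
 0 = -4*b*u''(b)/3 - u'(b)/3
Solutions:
 u(b) = C1 + C2*b^(3/4)


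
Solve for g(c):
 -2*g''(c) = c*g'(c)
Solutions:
 g(c) = C1 + C2*erf(c/2)


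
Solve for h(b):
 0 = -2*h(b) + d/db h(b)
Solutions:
 h(b) = C1*exp(2*b)


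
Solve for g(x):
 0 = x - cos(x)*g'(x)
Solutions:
 g(x) = C1 + Integral(x/cos(x), x)


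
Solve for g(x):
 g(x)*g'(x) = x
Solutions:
 g(x) = -sqrt(C1 + x^2)
 g(x) = sqrt(C1 + x^2)


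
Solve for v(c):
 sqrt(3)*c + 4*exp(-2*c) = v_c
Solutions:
 v(c) = C1 + sqrt(3)*c^2/2 - 2*exp(-2*c)


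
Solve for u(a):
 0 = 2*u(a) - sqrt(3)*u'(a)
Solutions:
 u(a) = C1*exp(2*sqrt(3)*a/3)


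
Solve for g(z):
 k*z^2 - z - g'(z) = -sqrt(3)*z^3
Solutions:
 g(z) = C1 + k*z^3/3 + sqrt(3)*z^4/4 - z^2/2


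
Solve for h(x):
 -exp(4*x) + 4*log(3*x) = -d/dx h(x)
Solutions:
 h(x) = C1 - 4*x*log(x) + 4*x*(1 - log(3)) + exp(4*x)/4


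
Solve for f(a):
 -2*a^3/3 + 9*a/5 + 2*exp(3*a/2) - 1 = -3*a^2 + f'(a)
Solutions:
 f(a) = C1 - a^4/6 + a^3 + 9*a^2/10 - a + 4*exp(3*a/2)/3


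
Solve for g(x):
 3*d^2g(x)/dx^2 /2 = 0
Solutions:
 g(x) = C1 + C2*x


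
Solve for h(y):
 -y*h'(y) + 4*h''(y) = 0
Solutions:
 h(y) = C1 + C2*erfi(sqrt(2)*y/4)


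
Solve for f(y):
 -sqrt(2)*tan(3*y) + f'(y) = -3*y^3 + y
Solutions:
 f(y) = C1 - 3*y^4/4 + y^2/2 - sqrt(2)*log(cos(3*y))/3


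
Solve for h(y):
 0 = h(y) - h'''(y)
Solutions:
 h(y) = C3*exp(y) + (C1*sin(sqrt(3)*y/2) + C2*cos(sqrt(3)*y/2))*exp(-y/2)


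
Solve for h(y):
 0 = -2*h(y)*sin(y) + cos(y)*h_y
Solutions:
 h(y) = C1/cos(y)^2


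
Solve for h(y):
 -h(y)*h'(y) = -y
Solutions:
 h(y) = -sqrt(C1 + y^2)
 h(y) = sqrt(C1 + y^2)


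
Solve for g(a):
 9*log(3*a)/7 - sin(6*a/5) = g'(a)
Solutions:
 g(a) = C1 + 9*a*log(a)/7 - 9*a/7 + 9*a*log(3)/7 + 5*cos(6*a/5)/6


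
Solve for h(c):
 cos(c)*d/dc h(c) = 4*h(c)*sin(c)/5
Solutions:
 h(c) = C1/cos(c)^(4/5)


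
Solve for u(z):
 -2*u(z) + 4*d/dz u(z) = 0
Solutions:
 u(z) = C1*exp(z/2)


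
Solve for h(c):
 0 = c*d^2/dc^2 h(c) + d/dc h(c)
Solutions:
 h(c) = C1 + C2*log(c)


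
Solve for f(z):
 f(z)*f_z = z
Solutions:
 f(z) = -sqrt(C1 + z^2)
 f(z) = sqrt(C1 + z^2)


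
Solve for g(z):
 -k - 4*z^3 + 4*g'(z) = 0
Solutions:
 g(z) = C1 + k*z/4 + z^4/4


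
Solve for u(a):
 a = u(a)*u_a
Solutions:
 u(a) = -sqrt(C1 + a^2)
 u(a) = sqrt(C1 + a^2)


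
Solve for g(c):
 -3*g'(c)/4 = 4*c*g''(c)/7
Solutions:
 g(c) = C1 + C2/c^(5/16)


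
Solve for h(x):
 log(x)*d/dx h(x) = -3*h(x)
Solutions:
 h(x) = C1*exp(-3*li(x))


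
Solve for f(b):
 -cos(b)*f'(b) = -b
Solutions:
 f(b) = C1 + Integral(b/cos(b), b)


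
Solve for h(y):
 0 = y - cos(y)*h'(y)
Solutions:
 h(y) = C1 + Integral(y/cos(y), y)


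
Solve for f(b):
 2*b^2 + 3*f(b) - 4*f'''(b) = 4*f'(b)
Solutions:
 f(b) = C1*exp(3^(1/3)*b*(-(27 + sqrt(921))^(1/3) + 4*3^(1/3)/(27 + sqrt(921))^(1/3))/12)*sin(3^(1/6)*b*((27 + sqrt(921))^(-1/3) + 3^(2/3)*(27 + sqrt(921))^(1/3)/12)) + C2*exp(3^(1/3)*b*(-(27 + sqrt(921))^(1/3) + 4*3^(1/3)/(27 + sqrt(921))^(1/3))/12)*cos(3^(1/6)*b*((27 + sqrt(921))^(-1/3) + 3^(2/3)*(27 + sqrt(921))^(1/3)/12)) + C3*exp(-3^(1/3)*b*(-(27 + sqrt(921))^(1/3) + 4*3^(1/3)/(27 + sqrt(921))^(1/3))/6) - 2*b^2/3 - 16*b/9 - 64/27


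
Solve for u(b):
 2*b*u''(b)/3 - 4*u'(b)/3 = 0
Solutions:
 u(b) = C1 + C2*b^3


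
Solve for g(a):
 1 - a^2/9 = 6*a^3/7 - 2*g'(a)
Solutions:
 g(a) = C1 + 3*a^4/28 + a^3/54 - a/2


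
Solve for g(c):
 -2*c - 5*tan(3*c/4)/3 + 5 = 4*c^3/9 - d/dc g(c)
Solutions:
 g(c) = C1 + c^4/9 + c^2 - 5*c - 20*log(cos(3*c/4))/9


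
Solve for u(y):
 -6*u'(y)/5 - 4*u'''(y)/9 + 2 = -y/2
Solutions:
 u(y) = C1 + C2*sin(3*sqrt(30)*y/10) + C3*cos(3*sqrt(30)*y/10) + 5*y^2/24 + 5*y/3


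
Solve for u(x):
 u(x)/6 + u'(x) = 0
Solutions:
 u(x) = C1*exp(-x/6)


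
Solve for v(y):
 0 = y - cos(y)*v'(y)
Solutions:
 v(y) = C1 + Integral(y/cos(y), y)


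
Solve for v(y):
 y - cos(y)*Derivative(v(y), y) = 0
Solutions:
 v(y) = C1 + Integral(y/cos(y), y)


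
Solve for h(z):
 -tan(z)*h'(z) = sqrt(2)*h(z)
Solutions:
 h(z) = C1/sin(z)^(sqrt(2))


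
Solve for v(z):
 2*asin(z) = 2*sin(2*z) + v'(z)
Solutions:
 v(z) = C1 + 2*z*asin(z) + 2*sqrt(1 - z^2) + cos(2*z)


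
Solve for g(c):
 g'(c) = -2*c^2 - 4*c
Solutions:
 g(c) = C1 - 2*c^3/3 - 2*c^2


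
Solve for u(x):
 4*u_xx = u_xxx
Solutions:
 u(x) = C1 + C2*x + C3*exp(4*x)


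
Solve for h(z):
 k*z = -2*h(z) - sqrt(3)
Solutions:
 h(z) = -k*z/2 - sqrt(3)/2


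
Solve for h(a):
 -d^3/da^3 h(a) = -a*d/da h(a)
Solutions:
 h(a) = C1 + Integral(C2*airyai(a) + C3*airybi(a), a)


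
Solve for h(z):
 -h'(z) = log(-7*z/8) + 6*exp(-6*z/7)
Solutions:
 h(z) = C1 - z*log(-z) + z*(-log(7) + 1 + 3*log(2)) + 7*exp(-6*z/7)


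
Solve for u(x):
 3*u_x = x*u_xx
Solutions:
 u(x) = C1 + C2*x^4


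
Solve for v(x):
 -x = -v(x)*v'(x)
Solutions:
 v(x) = -sqrt(C1 + x^2)
 v(x) = sqrt(C1 + x^2)


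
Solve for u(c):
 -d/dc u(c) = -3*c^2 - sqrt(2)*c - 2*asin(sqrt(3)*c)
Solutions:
 u(c) = C1 + c^3 + sqrt(2)*c^2/2 + 2*c*asin(sqrt(3)*c) + 2*sqrt(3)*sqrt(1 - 3*c^2)/3


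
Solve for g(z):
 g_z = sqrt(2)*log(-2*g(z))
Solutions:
 -sqrt(2)*Integral(1/(log(-_y) + log(2)), (_y, g(z)))/2 = C1 - z


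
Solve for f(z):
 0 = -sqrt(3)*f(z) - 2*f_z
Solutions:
 f(z) = C1*exp(-sqrt(3)*z/2)


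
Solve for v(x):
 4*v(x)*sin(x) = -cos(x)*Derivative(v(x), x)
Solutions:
 v(x) = C1*cos(x)^4


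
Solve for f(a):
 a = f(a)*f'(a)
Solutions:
 f(a) = -sqrt(C1 + a^2)
 f(a) = sqrt(C1 + a^2)


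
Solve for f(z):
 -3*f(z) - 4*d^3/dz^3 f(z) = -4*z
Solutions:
 f(z) = C3*exp(-6^(1/3)*z/2) + 4*z/3 + (C1*sin(2^(1/3)*3^(5/6)*z/4) + C2*cos(2^(1/3)*3^(5/6)*z/4))*exp(6^(1/3)*z/4)


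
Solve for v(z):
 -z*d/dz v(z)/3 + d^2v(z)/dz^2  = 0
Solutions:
 v(z) = C1 + C2*erfi(sqrt(6)*z/6)


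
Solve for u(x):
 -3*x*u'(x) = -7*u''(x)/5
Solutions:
 u(x) = C1 + C2*erfi(sqrt(210)*x/14)


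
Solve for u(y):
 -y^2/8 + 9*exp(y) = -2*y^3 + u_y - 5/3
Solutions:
 u(y) = C1 + y^4/2 - y^3/24 + 5*y/3 + 9*exp(y)


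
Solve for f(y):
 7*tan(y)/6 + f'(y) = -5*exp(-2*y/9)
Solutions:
 f(y) = C1 - 7*log(tan(y)^2 + 1)/12 + 45*exp(-2*y/9)/2


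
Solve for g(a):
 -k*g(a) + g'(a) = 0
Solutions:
 g(a) = C1*exp(a*k)


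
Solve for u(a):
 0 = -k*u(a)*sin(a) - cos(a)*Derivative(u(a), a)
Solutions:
 u(a) = C1*exp(k*log(cos(a)))


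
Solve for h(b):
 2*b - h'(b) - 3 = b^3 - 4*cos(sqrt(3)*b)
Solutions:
 h(b) = C1 - b^4/4 + b^2 - 3*b + 4*sqrt(3)*sin(sqrt(3)*b)/3


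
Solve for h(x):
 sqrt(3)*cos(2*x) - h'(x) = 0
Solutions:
 h(x) = C1 + sqrt(3)*sin(2*x)/2


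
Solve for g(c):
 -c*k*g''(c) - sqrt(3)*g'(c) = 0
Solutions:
 g(c) = C1 + c^(((re(k) - sqrt(3))*re(k) + im(k)^2)/(re(k)^2 + im(k)^2))*(C2*sin(sqrt(3)*log(c)*Abs(im(k))/(re(k)^2 + im(k)^2)) + C3*cos(sqrt(3)*log(c)*im(k)/(re(k)^2 + im(k)^2)))


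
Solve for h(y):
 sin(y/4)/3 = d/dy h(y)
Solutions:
 h(y) = C1 - 4*cos(y/4)/3


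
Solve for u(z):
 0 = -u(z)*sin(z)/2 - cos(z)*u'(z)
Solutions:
 u(z) = C1*sqrt(cos(z))


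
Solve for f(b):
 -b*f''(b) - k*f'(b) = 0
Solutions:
 f(b) = C1 + b^(1 - re(k))*(C2*sin(log(b)*Abs(im(k))) + C3*cos(log(b)*im(k)))


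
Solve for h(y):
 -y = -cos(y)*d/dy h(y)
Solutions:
 h(y) = C1 + Integral(y/cos(y), y)


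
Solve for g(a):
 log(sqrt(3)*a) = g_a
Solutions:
 g(a) = C1 + a*log(a) - a + a*log(3)/2


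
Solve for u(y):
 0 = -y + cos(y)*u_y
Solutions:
 u(y) = C1 + Integral(y/cos(y), y)


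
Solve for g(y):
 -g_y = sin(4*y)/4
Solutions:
 g(y) = C1 + cos(4*y)/16


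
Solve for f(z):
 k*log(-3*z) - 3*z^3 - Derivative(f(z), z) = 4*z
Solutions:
 f(z) = C1 + k*z*log(-z) + k*z*(-1 + log(3)) - 3*z^4/4 - 2*z^2


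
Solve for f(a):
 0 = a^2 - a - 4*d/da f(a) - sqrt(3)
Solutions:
 f(a) = C1 + a^3/12 - a^2/8 - sqrt(3)*a/4


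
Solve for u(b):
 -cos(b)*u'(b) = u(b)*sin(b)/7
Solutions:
 u(b) = C1*cos(b)^(1/7)


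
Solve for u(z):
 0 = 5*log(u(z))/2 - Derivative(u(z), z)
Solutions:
 li(u(z)) = C1 + 5*z/2


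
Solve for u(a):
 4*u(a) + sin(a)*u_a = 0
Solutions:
 u(a) = C1*(cos(a)^2 + 2*cos(a) + 1)/(cos(a)^2 - 2*cos(a) + 1)


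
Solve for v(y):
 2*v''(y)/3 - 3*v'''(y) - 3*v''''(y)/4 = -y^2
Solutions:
 v(y) = C1 + C2*y + C3*exp(-2*y*(1 + sqrt(11)/3)) + C4*exp(2*y*(-1 + sqrt(11)/3)) - y^4/8 - 9*y^3/4 - 513*y^2/16


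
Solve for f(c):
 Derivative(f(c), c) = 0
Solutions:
 f(c) = C1


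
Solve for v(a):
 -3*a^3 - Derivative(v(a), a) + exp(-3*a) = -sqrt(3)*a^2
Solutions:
 v(a) = C1 - 3*a^4/4 + sqrt(3)*a^3/3 - exp(-3*a)/3


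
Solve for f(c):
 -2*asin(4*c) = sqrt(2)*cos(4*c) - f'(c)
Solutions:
 f(c) = C1 + 2*c*asin(4*c) + sqrt(1 - 16*c^2)/2 + sqrt(2)*sin(4*c)/4


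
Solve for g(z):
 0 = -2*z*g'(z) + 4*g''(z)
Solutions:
 g(z) = C1 + C2*erfi(z/2)


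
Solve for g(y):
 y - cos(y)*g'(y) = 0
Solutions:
 g(y) = C1 + Integral(y/cos(y), y)


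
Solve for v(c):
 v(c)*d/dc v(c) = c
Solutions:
 v(c) = -sqrt(C1 + c^2)
 v(c) = sqrt(C1 + c^2)


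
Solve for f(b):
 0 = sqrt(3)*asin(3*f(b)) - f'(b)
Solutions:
 Integral(1/asin(3*_y), (_y, f(b))) = C1 + sqrt(3)*b


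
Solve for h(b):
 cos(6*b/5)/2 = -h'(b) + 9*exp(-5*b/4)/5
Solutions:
 h(b) = C1 - 5*sin(6*b/5)/12 - 36*exp(-5*b/4)/25


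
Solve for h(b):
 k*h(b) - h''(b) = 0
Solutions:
 h(b) = C1*exp(-b*sqrt(k)) + C2*exp(b*sqrt(k))


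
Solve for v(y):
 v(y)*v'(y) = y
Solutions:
 v(y) = -sqrt(C1 + y^2)
 v(y) = sqrt(C1 + y^2)


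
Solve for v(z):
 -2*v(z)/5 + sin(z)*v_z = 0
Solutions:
 v(z) = C1*(cos(z) - 1)^(1/5)/(cos(z) + 1)^(1/5)


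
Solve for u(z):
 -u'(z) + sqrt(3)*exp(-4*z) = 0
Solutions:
 u(z) = C1 - sqrt(3)*exp(-4*z)/4


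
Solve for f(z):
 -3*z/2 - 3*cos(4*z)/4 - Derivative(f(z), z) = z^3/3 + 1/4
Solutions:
 f(z) = C1 - z^4/12 - 3*z^2/4 - z/4 - 3*sin(4*z)/16


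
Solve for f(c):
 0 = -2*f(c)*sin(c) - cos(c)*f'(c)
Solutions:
 f(c) = C1*cos(c)^2


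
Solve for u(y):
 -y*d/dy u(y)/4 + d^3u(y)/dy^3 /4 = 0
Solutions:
 u(y) = C1 + Integral(C2*airyai(y) + C3*airybi(y), y)


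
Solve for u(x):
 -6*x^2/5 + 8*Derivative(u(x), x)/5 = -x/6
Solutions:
 u(x) = C1 + x^3/4 - 5*x^2/96


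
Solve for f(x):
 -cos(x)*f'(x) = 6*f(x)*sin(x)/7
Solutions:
 f(x) = C1*cos(x)^(6/7)
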